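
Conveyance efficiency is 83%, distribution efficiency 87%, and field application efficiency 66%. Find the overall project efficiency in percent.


Ec = 0.83, Eb = 0.87, Ea = 0.66
E = 0.83 * 0.87 * 0.66 * 100 = 47.6586%

47.6586 %


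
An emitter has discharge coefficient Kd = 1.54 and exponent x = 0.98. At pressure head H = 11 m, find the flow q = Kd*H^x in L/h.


q = Kd * H^x = 1.54 * 11^0.98 = 1.54 * 10.484913

16.1468 L/h


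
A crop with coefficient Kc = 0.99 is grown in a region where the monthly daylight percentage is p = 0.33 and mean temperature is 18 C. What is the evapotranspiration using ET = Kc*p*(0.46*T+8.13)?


ET = Kc * p * (0.46*T + 8.13)
ET = 0.99 * 0.33 * (0.46*18 + 8.13)
ET = 0.99 * 0.33 * 16.4100

5.3611 mm/day


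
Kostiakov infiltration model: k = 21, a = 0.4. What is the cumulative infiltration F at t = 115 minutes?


F = k * t^a = 21 * 115^0.4
F = 21 * 6.672355

140.1195 mm


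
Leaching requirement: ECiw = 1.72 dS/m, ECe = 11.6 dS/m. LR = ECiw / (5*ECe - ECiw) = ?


LR = ECiw / (5*ECe - ECiw)
LR = 1.72 / (5*11.6 - 1.72)
LR = 1.72 / 56.2800

0.0306


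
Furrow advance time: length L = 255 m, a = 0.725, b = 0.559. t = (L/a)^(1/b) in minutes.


t = (L/a)^(1/b)
t = (255/0.725)^(1/0.559)
t = 351.724138^(1/0.559)

35885.8624 min


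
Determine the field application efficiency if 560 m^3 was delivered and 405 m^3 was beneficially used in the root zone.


Ea = V_root / V_field * 100 = 405 / 560 * 100 = 72.3214%

72.3214 %


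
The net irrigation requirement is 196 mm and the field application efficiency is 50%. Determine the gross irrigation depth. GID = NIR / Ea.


Ea = 50% = 0.5
GID = NIR / Ea = 196 / 0.5 = 392.0000 mm

392.0000 mm


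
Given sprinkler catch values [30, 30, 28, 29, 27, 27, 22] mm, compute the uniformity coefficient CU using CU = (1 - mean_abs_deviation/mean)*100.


mean = 27.571429 mm
MAD = 1.918367 mm
CU = (1 - 1.918367/27.571429)*100

93.0422 %


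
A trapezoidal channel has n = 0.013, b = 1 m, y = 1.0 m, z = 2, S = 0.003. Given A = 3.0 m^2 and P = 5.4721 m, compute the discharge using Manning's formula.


R = A/P = 3.0/5.4721 = 0.548236
Q = (1/0.013) * 3.0 * 0.548236^(2/3) * 0.003^0.5

8.4668 m^3/s


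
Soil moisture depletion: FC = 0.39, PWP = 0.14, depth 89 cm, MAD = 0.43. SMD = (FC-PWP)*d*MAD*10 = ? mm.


SMD = (FC - PWP) * d * MAD * 10
SMD = (0.39 - 0.14) * 89 * 0.43 * 10
SMD = 0.2500 * 89 * 0.43 * 10

95.6750 mm


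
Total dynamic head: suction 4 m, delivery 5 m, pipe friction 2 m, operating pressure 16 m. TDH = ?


TDH = Hs + Hd + hf + Hp = 4 + 5 + 2 + 16 = 27

27 m


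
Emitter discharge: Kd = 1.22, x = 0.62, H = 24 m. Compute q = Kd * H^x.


q = Kd * H^x = 1.22 * 24^0.62 = 1.22 * 7.173498

8.7517 L/h


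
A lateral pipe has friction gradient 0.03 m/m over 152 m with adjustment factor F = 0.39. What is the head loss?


hf = J * L * F = 0.03 * 152 * 0.39 = 1.7784 m

1.7784 m


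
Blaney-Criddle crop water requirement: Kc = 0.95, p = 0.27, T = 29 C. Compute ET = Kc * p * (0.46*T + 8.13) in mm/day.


ET = Kc * p * (0.46*T + 8.13)
ET = 0.95 * 0.27 * (0.46*29 + 8.13)
ET = 0.95 * 0.27 * 21.4700

5.5071 mm/day


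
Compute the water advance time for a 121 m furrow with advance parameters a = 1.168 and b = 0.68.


t = (L/a)^(1/b)
t = (121/1.168)^(1/0.68)
t = 103.595890^(1/0.68)

919.8966 min


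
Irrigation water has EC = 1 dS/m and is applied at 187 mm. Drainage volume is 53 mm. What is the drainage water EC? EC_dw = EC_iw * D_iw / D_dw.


EC_dw = EC_iw * D_iw / D_dw
EC_dw = 1 * 187 / 53
EC_dw = 187 / 53

3.5283 dS/m


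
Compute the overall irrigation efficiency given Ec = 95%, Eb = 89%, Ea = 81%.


Ec = 0.95, Eb = 0.89, Ea = 0.81
E = 0.95 * 0.89 * 0.81 * 100 = 68.4855%

68.4855 %


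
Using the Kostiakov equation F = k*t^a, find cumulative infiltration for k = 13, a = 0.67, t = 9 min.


F = k * t^a = 13 * 9^0.67
F = 13 * 4.358555

56.6612 mm


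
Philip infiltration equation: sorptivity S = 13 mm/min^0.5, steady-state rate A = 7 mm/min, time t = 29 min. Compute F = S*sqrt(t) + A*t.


F = S*sqrt(t) + A*t
F = 13*sqrt(29) + 7*29
F = 13*5.385165 + 203

273.0071 mm


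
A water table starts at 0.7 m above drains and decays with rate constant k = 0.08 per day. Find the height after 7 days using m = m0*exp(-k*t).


m = m0 * exp(-k*t)
m = 0.7 * exp(-0.08 * 7)
m = 0.7 * exp(-0.5600)

0.3998 m


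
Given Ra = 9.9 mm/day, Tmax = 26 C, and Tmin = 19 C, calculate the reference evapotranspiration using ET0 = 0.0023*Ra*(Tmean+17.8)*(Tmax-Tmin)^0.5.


Tmean = (Tmax + Tmin)/2 = (26 + 19)/2 = 22.5
ET0 = 0.0023 * 9.9 * (22.5 + 17.8) * sqrt(26 - 19)
ET0 = 0.0023 * 9.9 * 40.3 * 2.645751

2.4278 mm/day


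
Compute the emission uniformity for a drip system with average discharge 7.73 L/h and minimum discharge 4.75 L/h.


EU = (q_min/q_avg)*100 = (4.75/7.73)*100 = 61.4489%

61.4489 %


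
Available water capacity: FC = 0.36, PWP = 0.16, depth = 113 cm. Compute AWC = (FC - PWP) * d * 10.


AWC = (FC - PWP) * d * 10
AWC = (0.36 - 0.16) * 113 * 10
AWC = 0.2000 * 113 * 10

226.0000 mm


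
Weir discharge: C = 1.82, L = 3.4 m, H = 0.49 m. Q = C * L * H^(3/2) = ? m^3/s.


Q = C * L * H^(3/2) = 1.82 * 3.4 * 0.49^1.5 = 1.82 * 3.4 * 0.343000

2.1225 m^3/s


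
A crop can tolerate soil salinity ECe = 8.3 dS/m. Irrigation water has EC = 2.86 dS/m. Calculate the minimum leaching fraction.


LR = ECiw / (5*ECe - ECiw)
LR = 2.86 / (5*8.3 - 2.86)
LR = 2.86 / 38.6400

0.0740


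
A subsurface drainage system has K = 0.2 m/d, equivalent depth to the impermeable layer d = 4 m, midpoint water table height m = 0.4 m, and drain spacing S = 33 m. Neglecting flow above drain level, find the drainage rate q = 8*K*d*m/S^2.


q = 8*K*d*m/S^2
q = 8*0.2*4*0.4/33^2
q = 2.5600 / 1089

0.0024 m/d


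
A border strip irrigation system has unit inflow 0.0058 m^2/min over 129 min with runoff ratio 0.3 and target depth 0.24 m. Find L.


L = q*t/((1+r)*Z)
L = 0.0058*129/((1+0.3)*0.24)
L = 0.7482/0.312

2.3981 m


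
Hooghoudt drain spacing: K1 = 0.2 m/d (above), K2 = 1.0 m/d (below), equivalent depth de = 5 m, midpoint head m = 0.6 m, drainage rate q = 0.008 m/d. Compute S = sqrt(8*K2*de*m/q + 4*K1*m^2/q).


S^2 = 8*K2*de*m/q + 4*K1*m^2/q
S^2 = 8*1.0*5*0.6/0.008 + 4*0.2*0.6^2/0.008
S = sqrt(3036.0000)

55.0999 m


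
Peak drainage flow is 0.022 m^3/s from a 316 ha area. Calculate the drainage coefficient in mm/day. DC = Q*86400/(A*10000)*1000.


DC = Q * 86400 / (A * 10000) * 1000
DC = 0.022 * 86400 / (316 * 10000) * 1000
DC = 1900800.0000 / 3160000

0.6015 mm/day


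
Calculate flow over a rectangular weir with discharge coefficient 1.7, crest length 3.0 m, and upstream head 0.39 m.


Q = C * L * H^(3/2) = 1.7 * 3.0 * 0.39^1.5 = 1.7 * 3.0 * 0.243555

1.2421 m^3/s


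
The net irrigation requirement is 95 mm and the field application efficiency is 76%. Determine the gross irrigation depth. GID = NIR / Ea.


Ea = 76% = 0.76
GID = NIR / Ea = 95 / 0.76 = 125.0000 mm

125.0000 mm


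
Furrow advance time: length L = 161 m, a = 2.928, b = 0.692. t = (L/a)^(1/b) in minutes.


t = (L/a)^(1/b)
t = (161/2.928)^(1/0.692)
t = 54.986339^(1/0.692)

327.2044 min


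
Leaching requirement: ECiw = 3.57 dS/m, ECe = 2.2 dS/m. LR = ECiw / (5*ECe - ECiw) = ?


LR = ECiw / (5*ECe - ECiw)
LR = 3.57 / (5*2.2 - 3.57)
LR = 3.57 / 7.4300

0.4805


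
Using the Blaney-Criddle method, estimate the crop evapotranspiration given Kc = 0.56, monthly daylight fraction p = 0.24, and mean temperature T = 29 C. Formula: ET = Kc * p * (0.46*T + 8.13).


ET = Kc * p * (0.46*T + 8.13)
ET = 0.56 * 0.24 * (0.46*29 + 8.13)
ET = 0.56 * 0.24 * 21.4700

2.8856 mm/day


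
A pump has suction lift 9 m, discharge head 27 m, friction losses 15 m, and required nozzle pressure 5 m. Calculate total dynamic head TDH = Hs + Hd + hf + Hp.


TDH = Hs + Hd + hf + Hp = 9 + 27 + 15 + 5 = 56

56 m


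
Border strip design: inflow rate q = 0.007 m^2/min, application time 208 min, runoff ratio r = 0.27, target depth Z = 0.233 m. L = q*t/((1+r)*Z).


L = q*t/((1+r)*Z)
L = 0.007*208/((1+0.27)*0.233)
L = 1.456/0.29591

4.9204 m


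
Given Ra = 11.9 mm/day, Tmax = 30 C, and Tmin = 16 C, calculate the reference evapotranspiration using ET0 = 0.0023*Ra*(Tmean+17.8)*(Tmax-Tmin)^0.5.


Tmean = (Tmax + Tmin)/2 = (30 + 16)/2 = 23.0
ET0 = 0.0023 * 11.9 * (23.0 + 17.8) * sqrt(30 - 16)
ET0 = 0.0023 * 11.9 * 40.8 * 3.741657

4.1783 mm/day


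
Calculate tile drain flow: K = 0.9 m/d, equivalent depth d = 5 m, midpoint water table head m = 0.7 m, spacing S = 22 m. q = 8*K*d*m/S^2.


q = 8*K*d*m/S^2
q = 8*0.9*5*0.7/22^2
q = 25.2000 / 484

0.0521 m/d


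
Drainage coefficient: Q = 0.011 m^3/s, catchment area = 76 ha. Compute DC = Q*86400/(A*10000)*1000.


DC = Q * 86400 / (A * 10000) * 1000
DC = 0.011 * 86400 / (76 * 10000) * 1000
DC = 950400.0000 / 760000

1.2505 mm/day


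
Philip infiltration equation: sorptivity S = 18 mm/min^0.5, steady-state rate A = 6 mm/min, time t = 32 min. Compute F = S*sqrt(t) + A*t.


F = S*sqrt(t) + A*t
F = 18*sqrt(32) + 6*32
F = 18*5.656854 + 192

293.8234 mm


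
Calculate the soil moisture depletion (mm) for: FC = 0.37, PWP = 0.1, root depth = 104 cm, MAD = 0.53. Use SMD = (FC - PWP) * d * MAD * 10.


SMD = (FC - PWP) * d * MAD * 10
SMD = (0.37 - 0.1) * 104 * 0.53 * 10
SMD = 0.2700 * 104 * 0.53 * 10

148.8240 mm


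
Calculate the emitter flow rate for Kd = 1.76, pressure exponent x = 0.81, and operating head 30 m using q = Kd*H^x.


q = Kd * H^x = 1.76 * 30^0.81 = 1.76 * 15.720567

27.6682 L/h


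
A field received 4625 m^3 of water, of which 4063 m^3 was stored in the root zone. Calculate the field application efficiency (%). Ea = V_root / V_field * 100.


Ea = V_root / V_field * 100 = 4063 / 4625 * 100 = 87.8486%

87.8486 %


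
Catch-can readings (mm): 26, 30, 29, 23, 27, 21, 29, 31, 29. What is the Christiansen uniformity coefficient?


mean = 27.222222 mm
MAD = 2.641975 mm
CU = (1 - 2.641975/27.222222)*100

90.2948 %


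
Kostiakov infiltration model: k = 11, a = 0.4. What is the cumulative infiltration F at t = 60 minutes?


F = k * t^a = 11 * 60^0.4
F = 11 * 5.143521

56.5787 mm


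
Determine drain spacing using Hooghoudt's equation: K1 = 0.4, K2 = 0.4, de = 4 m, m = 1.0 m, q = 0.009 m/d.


S^2 = 8*K2*de*m/q + 4*K1*m^2/q
S^2 = 8*0.4*4*1.0/0.009 + 4*0.4*1.0^2/0.009
S = sqrt(1600.0000)

40.0000 m


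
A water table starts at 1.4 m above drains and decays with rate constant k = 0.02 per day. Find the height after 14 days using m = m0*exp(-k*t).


m = m0 * exp(-k*t)
m = 1.4 * exp(-0.02 * 14)
m = 1.4 * exp(-0.2800)

1.0581 m


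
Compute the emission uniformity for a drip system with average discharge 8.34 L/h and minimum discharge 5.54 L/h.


EU = (q_min/q_avg)*100 = (5.54/8.34)*100 = 66.4269%

66.4269 %


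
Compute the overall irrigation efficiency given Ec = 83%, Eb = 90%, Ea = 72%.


Ec = 0.83, Eb = 0.9, Ea = 0.72
E = 0.83 * 0.9 * 0.72 * 100 = 53.7840%

53.7840 %


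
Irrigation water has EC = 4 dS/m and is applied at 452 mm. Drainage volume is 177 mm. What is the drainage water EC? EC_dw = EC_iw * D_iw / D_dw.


EC_dw = EC_iw * D_iw / D_dw
EC_dw = 4 * 452 / 177
EC_dw = 1808 / 177

10.2147 dS/m


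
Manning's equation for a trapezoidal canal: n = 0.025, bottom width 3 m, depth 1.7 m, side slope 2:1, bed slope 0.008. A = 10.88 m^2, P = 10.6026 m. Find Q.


R = A/P = 10.88/10.6026 = 1.026163
Q = (1/0.025) * 10.88 * 1.026163^(2/3) * 0.008^0.5

39.6015 m^3/s


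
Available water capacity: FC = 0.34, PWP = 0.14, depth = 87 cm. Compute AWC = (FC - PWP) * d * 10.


AWC = (FC - PWP) * d * 10
AWC = (0.34 - 0.14) * 87 * 10
AWC = 0.2000 * 87 * 10

174.0000 mm


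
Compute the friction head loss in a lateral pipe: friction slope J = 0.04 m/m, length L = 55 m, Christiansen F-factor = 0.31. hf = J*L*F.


hf = J * L * F = 0.04 * 55 * 0.31 = 0.6820 m

0.6820 m


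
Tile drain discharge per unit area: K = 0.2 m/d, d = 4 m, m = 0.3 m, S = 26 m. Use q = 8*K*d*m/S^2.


q = 8*K*d*m/S^2
q = 8*0.2*4*0.3/26^2
q = 1.9200 / 676

0.0028 m/d


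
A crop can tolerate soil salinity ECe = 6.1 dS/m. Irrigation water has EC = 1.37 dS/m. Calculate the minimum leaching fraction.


LR = ECiw / (5*ECe - ECiw)
LR = 1.37 / (5*6.1 - 1.37)
LR = 1.37 / 29.1300

0.0470


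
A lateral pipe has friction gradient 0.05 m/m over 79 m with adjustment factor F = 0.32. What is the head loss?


hf = J * L * F = 0.05 * 79 * 0.32 = 1.2640 m

1.2640 m


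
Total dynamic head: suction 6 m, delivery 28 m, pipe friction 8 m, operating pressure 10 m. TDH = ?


TDH = Hs + Hd + hf + Hp = 6 + 28 + 8 + 10 = 52

52 m


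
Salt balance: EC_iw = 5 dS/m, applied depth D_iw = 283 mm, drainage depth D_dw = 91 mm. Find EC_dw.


EC_dw = EC_iw * D_iw / D_dw
EC_dw = 5 * 283 / 91
EC_dw = 1415 / 91

15.5495 dS/m


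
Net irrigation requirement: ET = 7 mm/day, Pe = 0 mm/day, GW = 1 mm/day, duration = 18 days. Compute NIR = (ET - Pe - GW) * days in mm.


Daily deficit = ET - Pe - GW = 7 - 0 - 1 = 6 mm/day
NIR = 6 * 18 = 108 mm

108.0000 mm


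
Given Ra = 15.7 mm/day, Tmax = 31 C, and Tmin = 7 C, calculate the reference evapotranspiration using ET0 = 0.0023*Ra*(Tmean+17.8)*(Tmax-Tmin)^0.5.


Tmean = (Tmax + Tmin)/2 = (31 + 7)/2 = 19.0
ET0 = 0.0023 * 15.7 * (19.0 + 17.8) * sqrt(31 - 7)
ET0 = 0.0023 * 15.7 * 36.8 * 4.898979

6.5100 mm/day


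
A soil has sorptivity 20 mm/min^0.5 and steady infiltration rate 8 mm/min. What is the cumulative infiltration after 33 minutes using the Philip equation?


F = S*sqrt(t) + A*t
F = 20*sqrt(33) + 8*33
F = 20*5.744563 + 264

378.8913 mm


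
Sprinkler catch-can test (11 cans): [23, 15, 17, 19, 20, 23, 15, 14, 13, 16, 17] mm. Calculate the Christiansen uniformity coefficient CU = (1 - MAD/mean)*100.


mean = 17.454545 mm
MAD = 2.760331 mm
CU = (1 - 2.760331/17.454545)*100

84.1856 %


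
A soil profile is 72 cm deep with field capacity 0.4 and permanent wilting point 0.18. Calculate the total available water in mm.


AWC = (FC - PWP) * d * 10
AWC = (0.4 - 0.18) * 72 * 10
AWC = 0.2200 * 72 * 10

158.4000 mm


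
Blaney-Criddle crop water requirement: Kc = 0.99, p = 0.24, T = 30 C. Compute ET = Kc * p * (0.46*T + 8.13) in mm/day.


ET = Kc * p * (0.46*T + 8.13)
ET = 0.99 * 0.24 * (0.46*30 + 8.13)
ET = 0.99 * 0.24 * 21.9300

5.2106 mm/day


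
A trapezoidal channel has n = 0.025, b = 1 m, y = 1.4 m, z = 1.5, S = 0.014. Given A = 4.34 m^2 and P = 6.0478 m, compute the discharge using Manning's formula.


R = A/P = 4.34/6.0478 = 0.717616
Q = (1/0.025) * 4.34 * 0.717616^(2/3) * 0.014^0.5

16.4642 m^3/s


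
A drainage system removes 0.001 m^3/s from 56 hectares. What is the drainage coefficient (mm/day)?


DC = Q * 86400 / (A * 10000) * 1000
DC = 0.001 * 86400 / (56 * 10000) * 1000
DC = 86400.0000 / 560000

0.1543 mm/day


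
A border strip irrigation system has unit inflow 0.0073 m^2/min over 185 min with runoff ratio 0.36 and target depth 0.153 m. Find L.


L = q*t/((1+r)*Z)
L = 0.0073*185/((1+0.36)*0.153)
L = 1.3505/0.20808

6.4903 m


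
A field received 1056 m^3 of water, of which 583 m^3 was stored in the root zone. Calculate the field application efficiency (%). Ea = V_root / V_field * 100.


Ea = V_root / V_field * 100 = 583 / 1056 * 100 = 55.2083%

55.2083 %


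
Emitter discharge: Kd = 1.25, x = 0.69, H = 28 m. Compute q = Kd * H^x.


q = Kd * H^x = 1.25 * 28^0.69 = 1.25 * 9.966417

12.4580 L/h


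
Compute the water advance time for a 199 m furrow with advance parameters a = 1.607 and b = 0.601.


t = (L/a)^(1/b)
t = (199/1.607)^(1/0.601)
t = 123.833230^(1/0.601)

3035.6957 min


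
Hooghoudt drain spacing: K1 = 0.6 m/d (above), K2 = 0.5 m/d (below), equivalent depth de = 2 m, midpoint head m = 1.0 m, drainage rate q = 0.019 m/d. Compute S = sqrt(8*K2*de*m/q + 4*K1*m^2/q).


S^2 = 8*K2*de*m/q + 4*K1*m^2/q
S^2 = 8*0.5*2*1.0/0.019 + 4*0.6*1.0^2/0.019
S = sqrt(547.3684)

23.3959 m


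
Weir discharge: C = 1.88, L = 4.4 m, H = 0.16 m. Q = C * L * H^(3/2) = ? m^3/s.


Q = C * L * H^(3/2) = 1.88 * 4.4 * 0.16^1.5 = 1.88 * 4.4 * 0.064000

0.5294 m^3/s


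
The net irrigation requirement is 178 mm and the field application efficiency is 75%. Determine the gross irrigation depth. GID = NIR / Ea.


Ea = 75% = 0.75
GID = NIR / Ea = 178 / 0.75 = 237.3333 mm

237.3333 mm


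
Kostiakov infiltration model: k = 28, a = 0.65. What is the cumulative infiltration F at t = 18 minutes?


F = k * t^a = 28 * 18^0.65
F = 28 * 6.545263

183.2674 mm


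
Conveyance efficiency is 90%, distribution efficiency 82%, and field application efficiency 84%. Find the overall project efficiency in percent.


Ec = 0.9, Eb = 0.82, Ea = 0.84
E = 0.9 * 0.82 * 0.84 * 100 = 61.9920%

61.9920 %


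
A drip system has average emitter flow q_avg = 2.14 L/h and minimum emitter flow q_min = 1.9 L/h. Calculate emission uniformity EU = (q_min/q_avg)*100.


EU = (q_min/q_avg)*100 = (1.9/2.14)*100 = 88.7850%

88.7850 %


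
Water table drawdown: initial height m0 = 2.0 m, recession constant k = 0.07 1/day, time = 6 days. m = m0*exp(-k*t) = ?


m = m0 * exp(-k*t)
m = 2.0 * exp(-0.07 * 6)
m = 2.0 * exp(-0.4200)

1.3141 m


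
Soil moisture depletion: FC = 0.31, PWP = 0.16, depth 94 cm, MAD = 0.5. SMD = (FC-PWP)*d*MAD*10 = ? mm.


SMD = (FC - PWP) * d * MAD * 10
SMD = (0.31 - 0.16) * 94 * 0.5 * 10
SMD = 0.1500 * 94 * 0.5 * 10

70.5000 mm


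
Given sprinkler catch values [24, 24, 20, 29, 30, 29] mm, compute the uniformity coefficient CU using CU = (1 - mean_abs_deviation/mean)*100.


mean = 26.000000 mm
MAD = 3.333333 mm
CU = (1 - 3.333333/26.000000)*100

87.1795 %


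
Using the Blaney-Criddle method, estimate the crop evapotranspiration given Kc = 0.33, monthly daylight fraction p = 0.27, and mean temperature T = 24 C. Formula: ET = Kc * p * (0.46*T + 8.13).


ET = Kc * p * (0.46*T + 8.13)
ET = 0.33 * 0.27 * (0.46*24 + 8.13)
ET = 0.33 * 0.27 * 19.1700

1.7080 mm/day


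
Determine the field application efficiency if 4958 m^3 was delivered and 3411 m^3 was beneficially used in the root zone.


Ea = V_root / V_field * 100 = 3411 / 4958 * 100 = 68.7979%

68.7979 %


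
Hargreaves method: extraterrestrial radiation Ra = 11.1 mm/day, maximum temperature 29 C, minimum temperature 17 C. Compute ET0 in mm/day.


Tmean = (Tmax + Tmin)/2 = (29 + 17)/2 = 23.0
ET0 = 0.0023 * 11.1 * (23.0 + 17.8) * sqrt(29 - 17)
ET0 = 0.0023 * 11.1 * 40.8 * 3.464102

3.6083 mm/day


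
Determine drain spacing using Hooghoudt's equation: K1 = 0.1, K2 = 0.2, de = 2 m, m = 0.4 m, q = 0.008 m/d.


S^2 = 8*K2*de*m/q + 4*K1*m^2/q
S^2 = 8*0.2*2*0.4/0.008 + 4*0.1*0.4^2/0.008
S = sqrt(168.0000)

12.9615 m


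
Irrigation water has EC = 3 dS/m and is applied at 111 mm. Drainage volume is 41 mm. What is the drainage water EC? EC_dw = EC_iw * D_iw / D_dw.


EC_dw = EC_iw * D_iw / D_dw
EC_dw = 3 * 111 / 41
EC_dw = 333 / 41

8.1220 dS/m


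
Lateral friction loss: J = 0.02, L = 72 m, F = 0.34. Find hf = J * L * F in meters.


hf = J * L * F = 0.02 * 72 * 0.34 = 0.4896 m

0.4896 m


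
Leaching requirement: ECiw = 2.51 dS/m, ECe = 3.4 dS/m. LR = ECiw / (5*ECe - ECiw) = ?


LR = ECiw / (5*ECe - ECiw)
LR = 2.51 / (5*3.4 - 2.51)
LR = 2.51 / 14.4900

0.1732


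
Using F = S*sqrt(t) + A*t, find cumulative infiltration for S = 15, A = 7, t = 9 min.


F = S*sqrt(t) + A*t
F = 15*sqrt(9) + 7*9
F = 15*3.000000 + 63

108.0000 mm


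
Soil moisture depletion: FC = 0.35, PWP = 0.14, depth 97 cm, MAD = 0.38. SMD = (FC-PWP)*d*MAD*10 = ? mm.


SMD = (FC - PWP) * d * MAD * 10
SMD = (0.35 - 0.14) * 97 * 0.38 * 10
SMD = 0.2100 * 97 * 0.38 * 10

77.4060 mm


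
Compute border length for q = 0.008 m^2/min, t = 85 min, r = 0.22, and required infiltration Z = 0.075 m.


L = q*t/((1+r)*Z)
L = 0.008*85/((1+0.22)*0.075)
L = 0.68/0.0915

7.4317 m


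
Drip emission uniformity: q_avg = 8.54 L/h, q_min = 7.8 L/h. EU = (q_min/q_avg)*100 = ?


EU = (q_min/q_avg)*100 = (7.8/8.54)*100 = 91.3349%

91.3349 %


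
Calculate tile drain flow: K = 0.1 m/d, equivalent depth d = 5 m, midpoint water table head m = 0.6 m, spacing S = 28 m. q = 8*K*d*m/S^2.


q = 8*K*d*m/S^2
q = 8*0.1*5*0.6/28^2
q = 2.4000 / 784

0.0031 m/d


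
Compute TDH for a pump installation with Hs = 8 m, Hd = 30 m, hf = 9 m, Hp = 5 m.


TDH = Hs + Hd + hf + Hp = 8 + 30 + 9 + 5 = 52

52 m


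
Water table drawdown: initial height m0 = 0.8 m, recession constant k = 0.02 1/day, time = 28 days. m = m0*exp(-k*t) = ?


m = m0 * exp(-k*t)
m = 0.8 * exp(-0.02 * 28)
m = 0.8 * exp(-0.5600)

0.4570 m


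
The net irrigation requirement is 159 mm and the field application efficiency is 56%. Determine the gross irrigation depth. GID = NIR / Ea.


Ea = 56% = 0.56
GID = NIR / Ea = 159 / 0.56 = 283.9286 mm

283.9286 mm


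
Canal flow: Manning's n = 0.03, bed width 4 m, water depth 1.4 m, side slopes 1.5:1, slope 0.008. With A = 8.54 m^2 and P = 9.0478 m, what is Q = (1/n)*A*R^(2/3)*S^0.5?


R = A/P = 8.54/9.0478 = 0.943876
Q = (1/0.03) * 8.54 * 0.943876^(2/3) * 0.008^0.5

24.4996 m^3/s


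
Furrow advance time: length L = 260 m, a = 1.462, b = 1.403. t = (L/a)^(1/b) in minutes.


t = (L/a)^(1/b)
t = (260/1.462)^(1/1.403)
t = 177.838577^(1/1.403)

40.1536 min


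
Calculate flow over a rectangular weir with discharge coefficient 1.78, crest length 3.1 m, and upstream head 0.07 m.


Q = C * L * H^(3/2) = 1.78 * 3.1 * 0.07^1.5 = 1.78 * 3.1 * 0.018520

0.1022 m^3/s


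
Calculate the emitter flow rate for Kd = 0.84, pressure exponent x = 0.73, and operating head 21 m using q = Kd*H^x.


q = Kd * H^x = 0.84 * 21^0.73 = 0.84 * 9.230391

7.7535 L/h


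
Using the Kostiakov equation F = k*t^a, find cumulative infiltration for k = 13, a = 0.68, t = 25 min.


F = k * t^a = 13 * 25^0.68
F = 13 * 8.924815

116.0226 mm


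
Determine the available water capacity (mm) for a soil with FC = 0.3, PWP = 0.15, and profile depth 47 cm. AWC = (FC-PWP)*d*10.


AWC = (FC - PWP) * d * 10
AWC = (0.3 - 0.15) * 47 * 10
AWC = 0.1500 * 47 * 10

70.5000 mm


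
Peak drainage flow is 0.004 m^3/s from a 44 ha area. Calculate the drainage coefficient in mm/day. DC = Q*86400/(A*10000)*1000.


DC = Q * 86400 / (A * 10000) * 1000
DC = 0.004 * 86400 / (44 * 10000) * 1000
DC = 345600.0000 / 440000

0.7855 mm/day


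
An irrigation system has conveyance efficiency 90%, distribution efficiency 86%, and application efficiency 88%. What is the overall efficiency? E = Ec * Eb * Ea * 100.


Ec = 0.9, Eb = 0.86, Ea = 0.88
E = 0.9 * 0.86 * 0.88 * 100 = 68.1120%

68.1120 %


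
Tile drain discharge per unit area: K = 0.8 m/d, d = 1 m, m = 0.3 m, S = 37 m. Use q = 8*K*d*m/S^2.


q = 8*K*d*m/S^2
q = 8*0.8*1*0.3/37^2
q = 1.9200 / 1369

0.0014 m/d


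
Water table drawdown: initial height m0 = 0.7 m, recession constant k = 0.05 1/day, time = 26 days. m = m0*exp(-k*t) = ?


m = m0 * exp(-k*t)
m = 0.7 * exp(-0.05 * 26)
m = 0.7 * exp(-1.3000)

0.1908 m


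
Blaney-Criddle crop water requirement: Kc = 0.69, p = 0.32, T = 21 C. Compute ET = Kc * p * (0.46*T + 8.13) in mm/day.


ET = Kc * p * (0.46*T + 8.13)
ET = 0.69 * 0.32 * (0.46*21 + 8.13)
ET = 0.69 * 0.32 * 17.7900

3.9280 mm/day


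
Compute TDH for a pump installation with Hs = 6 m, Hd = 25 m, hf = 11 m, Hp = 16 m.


TDH = Hs + Hd + hf + Hp = 6 + 25 + 11 + 16 = 58

58 m


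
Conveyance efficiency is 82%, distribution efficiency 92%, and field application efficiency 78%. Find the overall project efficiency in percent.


Ec = 0.82, Eb = 0.92, Ea = 0.78
E = 0.82 * 0.92 * 0.78 * 100 = 58.8432%

58.8432 %


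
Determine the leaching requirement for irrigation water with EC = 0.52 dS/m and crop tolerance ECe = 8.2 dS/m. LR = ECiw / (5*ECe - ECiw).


LR = ECiw / (5*ECe - ECiw)
LR = 0.52 / (5*8.2 - 0.52)
LR = 0.52 / 40.4800

0.0128


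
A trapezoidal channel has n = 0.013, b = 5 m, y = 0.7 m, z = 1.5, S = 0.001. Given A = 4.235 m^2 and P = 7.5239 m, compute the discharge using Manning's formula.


R = A/P = 4.235/7.5239 = 0.562873
Q = (1/0.013) * 4.235 * 0.562873^(2/3) * 0.001^0.5

7.0229 m^3/s


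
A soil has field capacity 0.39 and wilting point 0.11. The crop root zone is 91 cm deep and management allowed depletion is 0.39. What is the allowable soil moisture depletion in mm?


SMD = (FC - PWP) * d * MAD * 10
SMD = (0.39 - 0.11) * 91 * 0.39 * 10
SMD = 0.2800 * 91 * 0.39 * 10

99.3720 mm


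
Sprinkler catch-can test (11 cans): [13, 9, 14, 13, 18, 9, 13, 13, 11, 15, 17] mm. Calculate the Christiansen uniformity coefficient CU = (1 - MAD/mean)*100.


mean = 13.181818 mm
MAD = 2.049587 mm
CU = (1 - 2.049587/13.181818)*100

84.4514 %


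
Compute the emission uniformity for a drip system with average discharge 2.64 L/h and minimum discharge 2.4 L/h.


EU = (q_min/q_avg)*100 = (2.4/2.64)*100 = 90.9091%

90.9091 %


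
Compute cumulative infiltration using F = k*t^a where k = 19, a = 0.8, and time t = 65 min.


F = k * t^a = 19 * 65^0.8
F = 19 * 28.205298

535.9007 mm


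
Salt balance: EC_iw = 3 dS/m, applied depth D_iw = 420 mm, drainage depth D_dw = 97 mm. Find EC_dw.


EC_dw = EC_iw * D_iw / D_dw
EC_dw = 3 * 420 / 97
EC_dw = 1260 / 97

12.9897 dS/m


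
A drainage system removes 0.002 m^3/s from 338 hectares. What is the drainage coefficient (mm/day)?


DC = Q * 86400 / (A * 10000) * 1000
DC = 0.002 * 86400 / (338 * 10000) * 1000
DC = 172800.0000 / 3380000

0.0511 mm/day


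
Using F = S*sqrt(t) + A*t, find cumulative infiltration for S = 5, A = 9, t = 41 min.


F = S*sqrt(t) + A*t
F = 5*sqrt(41) + 9*41
F = 5*6.403124 + 369

401.0156 mm


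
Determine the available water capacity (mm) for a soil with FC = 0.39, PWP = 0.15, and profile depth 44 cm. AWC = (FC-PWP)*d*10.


AWC = (FC - PWP) * d * 10
AWC = (0.39 - 0.15) * 44 * 10
AWC = 0.2400 * 44 * 10

105.6000 mm


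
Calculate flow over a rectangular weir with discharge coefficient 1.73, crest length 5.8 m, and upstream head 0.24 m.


Q = C * L * H^(3/2) = 1.73 * 5.8 * 0.24^1.5 = 1.73 * 5.8 * 0.117576

1.1798 m^3/s


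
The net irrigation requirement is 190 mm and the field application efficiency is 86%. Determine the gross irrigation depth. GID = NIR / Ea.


Ea = 86% = 0.86
GID = NIR / Ea = 190 / 0.86 = 220.9302 mm

220.9302 mm


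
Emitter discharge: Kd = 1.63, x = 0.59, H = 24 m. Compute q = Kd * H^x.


q = Kd * H^x = 1.63 * 24^0.59 = 1.63 * 6.521157

10.6295 L/h


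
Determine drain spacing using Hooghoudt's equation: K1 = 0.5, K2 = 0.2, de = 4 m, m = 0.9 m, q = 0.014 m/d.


S^2 = 8*K2*de*m/q + 4*K1*m^2/q
S^2 = 8*0.2*4*0.9/0.014 + 4*0.5*0.9^2/0.014
S = sqrt(527.1429)

22.9596 m


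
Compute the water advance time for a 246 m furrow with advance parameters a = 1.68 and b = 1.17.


t = (L/a)^(1/b)
t = (246/1.68)^(1/1.17)
t = 146.428571^(1/1.17)

70.9516 min


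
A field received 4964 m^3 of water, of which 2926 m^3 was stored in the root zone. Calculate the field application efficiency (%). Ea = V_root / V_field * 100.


Ea = V_root / V_field * 100 = 2926 / 4964 * 100 = 58.9444%

58.9444 %


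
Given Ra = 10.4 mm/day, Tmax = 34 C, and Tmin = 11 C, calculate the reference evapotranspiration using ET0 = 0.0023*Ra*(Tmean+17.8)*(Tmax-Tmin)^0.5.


Tmean = (Tmax + Tmin)/2 = (34 + 11)/2 = 22.5
ET0 = 0.0023 * 10.4 * (22.5 + 17.8) * sqrt(34 - 11)
ET0 = 0.0023 * 10.4 * 40.3 * 4.795832

4.6231 mm/day


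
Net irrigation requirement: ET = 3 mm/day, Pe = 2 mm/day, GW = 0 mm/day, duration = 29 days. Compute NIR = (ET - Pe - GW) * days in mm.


Daily deficit = ET - Pe - GW = 3 - 2 - 0 = 1 mm/day
NIR = 1 * 29 = 29 mm

29.0000 mm


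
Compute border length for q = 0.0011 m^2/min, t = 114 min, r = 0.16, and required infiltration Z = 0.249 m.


L = q*t/((1+r)*Z)
L = 0.0011*114/((1+0.16)*0.249)
L = 0.1254/0.28884

0.4342 m


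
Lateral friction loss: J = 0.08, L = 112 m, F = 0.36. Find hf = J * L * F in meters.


hf = J * L * F = 0.08 * 112 * 0.36 = 3.2256 m

3.2256 m


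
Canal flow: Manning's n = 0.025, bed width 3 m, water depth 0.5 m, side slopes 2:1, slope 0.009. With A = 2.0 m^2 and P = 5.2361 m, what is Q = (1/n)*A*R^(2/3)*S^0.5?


R = A/P = 2.0/5.2361 = 0.381964
Q = (1/0.025) * 2.0 * 0.381964^(2/3) * 0.009^0.5

3.9954 m^3/s


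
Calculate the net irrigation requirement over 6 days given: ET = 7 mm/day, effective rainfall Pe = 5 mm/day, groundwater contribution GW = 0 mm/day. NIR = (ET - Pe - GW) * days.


Daily deficit = ET - Pe - GW = 7 - 5 - 0 = 2 mm/day
NIR = 2 * 6 = 12 mm

12.0000 mm


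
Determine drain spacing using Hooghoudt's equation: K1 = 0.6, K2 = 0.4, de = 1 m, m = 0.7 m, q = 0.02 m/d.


S^2 = 8*K2*de*m/q + 4*K1*m^2/q
S^2 = 8*0.4*1*0.7/0.02 + 4*0.6*0.7^2/0.02
S = sqrt(170.8000)

13.0690 m


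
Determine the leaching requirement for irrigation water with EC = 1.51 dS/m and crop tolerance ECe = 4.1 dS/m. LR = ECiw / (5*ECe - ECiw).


LR = ECiw / (5*ECe - ECiw)
LR = 1.51 / (5*4.1 - 1.51)
LR = 1.51 / 18.9900

0.0795


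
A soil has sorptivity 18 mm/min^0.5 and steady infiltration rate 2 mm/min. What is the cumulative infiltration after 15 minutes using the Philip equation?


F = S*sqrt(t) + A*t
F = 18*sqrt(15) + 2*15
F = 18*3.872983 + 30

99.7137 mm


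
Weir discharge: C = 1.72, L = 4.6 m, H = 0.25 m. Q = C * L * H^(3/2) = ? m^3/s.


Q = C * L * H^(3/2) = 1.72 * 4.6 * 0.25^1.5 = 1.72 * 4.6 * 0.125000

0.9890 m^3/s


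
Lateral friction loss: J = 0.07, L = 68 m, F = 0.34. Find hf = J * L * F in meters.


hf = J * L * F = 0.07 * 68 * 0.34 = 1.6184 m

1.6184 m


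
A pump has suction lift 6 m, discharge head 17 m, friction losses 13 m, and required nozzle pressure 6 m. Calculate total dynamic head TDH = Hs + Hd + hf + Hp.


TDH = Hs + Hd + hf + Hp = 6 + 17 + 13 + 6 = 42

42 m


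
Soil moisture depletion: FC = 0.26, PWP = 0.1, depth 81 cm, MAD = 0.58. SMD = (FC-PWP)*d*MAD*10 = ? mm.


SMD = (FC - PWP) * d * MAD * 10
SMD = (0.26 - 0.1) * 81 * 0.58 * 10
SMD = 0.1600 * 81 * 0.58 * 10

75.1680 mm


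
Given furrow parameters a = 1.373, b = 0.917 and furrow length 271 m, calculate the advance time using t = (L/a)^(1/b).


t = (L/a)^(1/b)
t = (271/1.373)^(1/0.917)
t = 197.378004^(1/0.917)

318.4579 min


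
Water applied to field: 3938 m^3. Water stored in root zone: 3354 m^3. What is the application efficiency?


Ea = V_root / V_field * 100 = 3354 / 3938 * 100 = 85.1701%

85.1701 %


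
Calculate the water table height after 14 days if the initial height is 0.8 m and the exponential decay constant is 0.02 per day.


m = m0 * exp(-k*t)
m = 0.8 * exp(-0.02 * 14)
m = 0.8 * exp(-0.2800)

0.6046 m


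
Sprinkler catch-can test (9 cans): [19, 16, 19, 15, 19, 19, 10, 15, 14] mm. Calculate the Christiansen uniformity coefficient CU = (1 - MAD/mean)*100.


mean = 16.222222 mm
MAD = 2.469136 mm
CU = (1 - 2.469136/16.222222)*100

84.7793 %


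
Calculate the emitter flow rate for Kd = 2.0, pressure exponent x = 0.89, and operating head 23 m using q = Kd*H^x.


q = Kd * H^x = 2.0 * 23^0.89 = 2.0 * 16.290626

32.5813 L/h


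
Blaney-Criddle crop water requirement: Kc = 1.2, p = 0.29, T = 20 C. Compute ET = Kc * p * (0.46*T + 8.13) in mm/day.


ET = Kc * p * (0.46*T + 8.13)
ET = 1.2 * 0.29 * (0.46*20 + 8.13)
ET = 1.2 * 0.29 * 17.3300

6.0308 mm/day


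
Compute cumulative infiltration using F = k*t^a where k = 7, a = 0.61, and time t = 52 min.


F = k * t^a = 7 * 52^0.61
F = 7 * 11.136842

77.9579 mm


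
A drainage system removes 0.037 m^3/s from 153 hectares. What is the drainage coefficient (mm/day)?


DC = Q * 86400 / (A * 10000) * 1000
DC = 0.037 * 86400 / (153 * 10000) * 1000
DC = 3196800.0000 / 1530000

2.0894 mm/day


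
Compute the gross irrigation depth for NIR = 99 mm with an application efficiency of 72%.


Ea = 72% = 0.72
GID = NIR / Ea = 99 / 0.72 = 137.5000 mm

137.5000 mm


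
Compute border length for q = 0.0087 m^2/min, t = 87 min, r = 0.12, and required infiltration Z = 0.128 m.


L = q*t/((1+r)*Z)
L = 0.0087*87/((1+0.12)*0.128)
L = 0.7569/0.14336

5.2797 m


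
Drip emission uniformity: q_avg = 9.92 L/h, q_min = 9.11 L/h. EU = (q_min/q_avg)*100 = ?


EU = (q_min/q_avg)*100 = (9.11/9.92)*100 = 91.8347%

91.8347 %


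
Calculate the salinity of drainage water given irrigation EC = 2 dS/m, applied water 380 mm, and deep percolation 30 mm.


EC_dw = EC_iw * D_iw / D_dw
EC_dw = 2 * 380 / 30
EC_dw = 760 / 30

25.3333 dS/m


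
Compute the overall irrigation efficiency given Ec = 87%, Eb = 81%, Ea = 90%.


Ec = 0.87, Eb = 0.81, Ea = 0.9
E = 0.87 * 0.81 * 0.9 * 100 = 63.4230%

63.4230 %


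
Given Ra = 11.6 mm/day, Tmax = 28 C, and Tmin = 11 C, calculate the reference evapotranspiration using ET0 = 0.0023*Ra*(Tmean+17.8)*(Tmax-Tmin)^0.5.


Tmean = (Tmax + Tmin)/2 = (28 + 11)/2 = 19.5
ET0 = 0.0023 * 11.6 * (19.5 + 17.8) * sqrt(28 - 11)
ET0 = 0.0023 * 11.6 * 37.3 * 4.123106

4.1032 mm/day


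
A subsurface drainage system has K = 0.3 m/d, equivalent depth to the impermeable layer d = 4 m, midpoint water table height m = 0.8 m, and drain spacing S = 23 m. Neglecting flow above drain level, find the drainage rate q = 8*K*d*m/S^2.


q = 8*K*d*m/S^2
q = 8*0.3*4*0.8/23^2
q = 7.6800 / 529

0.0145 m/d


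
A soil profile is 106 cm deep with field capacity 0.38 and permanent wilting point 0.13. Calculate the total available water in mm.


AWC = (FC - PWP) * d * 10
AWC = (0.38 - 0.13) * 106 * 10
AWC = 0.2500 * 106 * 10

265.0000 mm


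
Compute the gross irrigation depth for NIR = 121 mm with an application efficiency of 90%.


Ea = 90% = 0.9
GID = NIR / Ea = 121 / 0.9 = 134.4444 mm

134.4444 mm


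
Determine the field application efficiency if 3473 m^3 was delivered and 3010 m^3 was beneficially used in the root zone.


Ea = V_root / V_field * 100 = 3010 / 3473 * 100 = 86.6686%

86.6686 %


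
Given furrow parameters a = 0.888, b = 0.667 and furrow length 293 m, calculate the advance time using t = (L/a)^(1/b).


t = (L/a)^(1/b)
t = (293/0.888)^(1/0.667)
t = 329.954955^(1/0.667)

5967.5228 min


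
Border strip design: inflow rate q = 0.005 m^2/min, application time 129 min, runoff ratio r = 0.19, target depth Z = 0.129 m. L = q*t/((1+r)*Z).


L = q*t/((1+r)*Z)
L = 0.005*129/((1+0.19)*0.129)
L = 0.645/0.15351

4.2017 m


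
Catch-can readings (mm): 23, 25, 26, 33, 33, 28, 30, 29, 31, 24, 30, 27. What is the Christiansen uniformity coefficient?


mean = 28.250000 mm
MAD = 2.750000 mm
CU = (1 - 2.750000/28.250000)*100

90.2655 %


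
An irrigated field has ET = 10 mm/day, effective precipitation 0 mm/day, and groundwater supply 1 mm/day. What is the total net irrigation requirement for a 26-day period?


Daily deficit = ET - Pe - GW = 10 - 0 - 1 = 9 mm/day
NIR = 9 * 26 = 234 mm

234.0000 mm


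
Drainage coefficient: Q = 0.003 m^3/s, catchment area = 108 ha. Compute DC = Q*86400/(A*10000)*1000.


DC = Q * 86400 / (A * 10000) * 1000
DC = 0.003 * 86400 / (108 * 10000) * 1000
DC = 259200.0000 / 1080000

0.2400 mm/day


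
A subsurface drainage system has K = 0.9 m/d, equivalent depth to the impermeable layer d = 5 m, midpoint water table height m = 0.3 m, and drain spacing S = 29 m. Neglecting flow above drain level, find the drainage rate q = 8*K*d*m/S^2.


q = 8*K*d*m/S^2
q = 8*0.9*5*0.3/29^2
q = 10.8000 / 841

0.0128 m/d


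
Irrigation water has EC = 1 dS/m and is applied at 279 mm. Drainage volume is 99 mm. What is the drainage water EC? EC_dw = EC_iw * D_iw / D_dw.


EC_dw = EC_iw * D_iw / D_dw
EC_dw = 1 * 279 / 99
EC_dw = 279 / 99

2.8182 dS/m


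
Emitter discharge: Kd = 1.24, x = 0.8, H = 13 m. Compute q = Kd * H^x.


q = Kd * H^x = 1.24 * 13^0.8 = 1.24 * 7.783137

9.6511 L/h


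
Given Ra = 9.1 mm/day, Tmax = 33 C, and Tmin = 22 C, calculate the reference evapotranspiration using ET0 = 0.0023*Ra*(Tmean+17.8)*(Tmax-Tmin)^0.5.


Tmean = (Tmax + Tmin)/2 = (33 + 22)/2 = 27.5
ET0 = 0.0023 * 9.1 * (27.5 + 17.8) * sqrt(33 - 22)
ET0 = 0.0023 * 9.1 * 45.3 * 3.316625

3.1446 mm/day


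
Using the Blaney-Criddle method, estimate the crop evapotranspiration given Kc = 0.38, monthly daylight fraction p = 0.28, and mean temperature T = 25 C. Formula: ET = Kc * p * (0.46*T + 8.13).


ET = Kc * p * (0.46*T + 8.13)
ET = 0.38 * 0.28 * (0.46*25 + 8.13)
ET = 0.38 * 0.28 * 19.6300

2.0886 mm/day


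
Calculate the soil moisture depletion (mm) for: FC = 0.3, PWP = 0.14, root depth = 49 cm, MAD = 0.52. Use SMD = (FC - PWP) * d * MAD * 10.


SMD = (FC - PWP) * d * MAD * 10
SMD = (0.3 - 0.14) * 49 * 0.52 * 10
SMD = 0.1600 * 49 * 0.52 * 10

40.7680 mm


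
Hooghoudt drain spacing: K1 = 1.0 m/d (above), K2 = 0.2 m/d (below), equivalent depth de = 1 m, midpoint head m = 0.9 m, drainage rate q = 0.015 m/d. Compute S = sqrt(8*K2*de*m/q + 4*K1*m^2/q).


S^2 = 8*K2*de*m/q + 4*K1*m^2/q
S^2 = 8*0.2*1*0.9/0.015 + 4*1.0*0.9^2/0.015
S = sqrt(312.0000)

17.6635 m


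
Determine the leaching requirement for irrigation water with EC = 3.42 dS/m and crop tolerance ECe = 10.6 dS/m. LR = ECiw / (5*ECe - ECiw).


LR = ECiw / (5*ECe - ECiw)
LR = 3.42 / (5*10.6 - 3.42)
LR = 3.42 / 49.5800

0.0690


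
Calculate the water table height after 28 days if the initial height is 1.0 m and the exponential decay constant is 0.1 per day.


m = m0 * exp(-k*t)
m = 1.0 * exp(-0.1 * 28)
m = 1.0 * exp(-2.8000)

0.0608 m


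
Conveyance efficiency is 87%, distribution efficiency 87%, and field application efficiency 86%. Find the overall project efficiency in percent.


Ec = 0.87, Eb = 0.87, Ea = 0.86
E = 0.87 * 0.87 * 0.86 * 100 = 65.0934%

65.0934 %


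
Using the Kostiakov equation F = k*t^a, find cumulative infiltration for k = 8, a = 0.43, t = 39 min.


F = k * t^a = 8 * 39^0.43
F = 8 * 4.832343

38.6587 mm


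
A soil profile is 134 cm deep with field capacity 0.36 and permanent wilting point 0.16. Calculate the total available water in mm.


AWC = (FC - PWP) * d * 10
AWC = (0.36 - 0.16) * 134 * 10
AWC = 0.2000 * 134 * 10

268.0000 mm


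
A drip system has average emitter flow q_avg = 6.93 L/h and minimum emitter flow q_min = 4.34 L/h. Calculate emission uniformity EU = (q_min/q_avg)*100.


EU = (q_min/q_avg)*100 = (4.34/6.93)*100 = 62.6263%

62.6263 %


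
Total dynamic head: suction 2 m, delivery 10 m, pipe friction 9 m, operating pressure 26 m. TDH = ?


TDH = Hs + Hd + hf + Hp = 2 + 10 + 9 + 26 = 47

47 m


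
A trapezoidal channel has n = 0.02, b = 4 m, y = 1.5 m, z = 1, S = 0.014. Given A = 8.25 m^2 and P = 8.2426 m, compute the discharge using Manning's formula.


R = A/P = 8.25/8.2426 = 1.000898
Q = (1/0.02) * 8.25 * 1.000898^(2/3) * 0.014^0.5

48.8369 m^3/s


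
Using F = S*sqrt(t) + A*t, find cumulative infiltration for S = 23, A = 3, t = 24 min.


F = S*sqrt(t) + A*t
F = 23*sqrt(24) + 3*24
F = 23*4.898979 + 72

184.6765 mm


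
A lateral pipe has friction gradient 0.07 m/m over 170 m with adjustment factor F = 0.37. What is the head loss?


hf = J * L * F = 0.07 * 170 * 0.37 = 4.4030 m

4.4030 m


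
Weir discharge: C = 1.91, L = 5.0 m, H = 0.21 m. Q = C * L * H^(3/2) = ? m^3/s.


Q = C * L * H^(3/2) = 1.91 * 5.0 * 0.21^1.5 = 1.91 * 5.0 * 0.096234

0.9190 m^3/s


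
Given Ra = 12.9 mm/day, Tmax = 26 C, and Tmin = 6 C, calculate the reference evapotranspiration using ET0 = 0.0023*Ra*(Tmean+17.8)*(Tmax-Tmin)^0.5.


Tmean = (Tmax + Tmin)/2 = (26 + 6)/2 = 16.0
ET0 = 0.0023 * 12.9 * (16.0 + 17.8) * sqrt(26 - 6)
ET0 = 0.0023 * 12.9 * 33.8 * 4.472136

4.4849 mm/day
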